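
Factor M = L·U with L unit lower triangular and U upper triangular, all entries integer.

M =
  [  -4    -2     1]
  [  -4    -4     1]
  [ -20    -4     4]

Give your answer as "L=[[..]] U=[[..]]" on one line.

  r1 -= 1·r0 → [0,-2,0]
  r2 -= 5·r0 → [0,6,-1]
  r2 -= -3·r1 → [0,0,-1]

L=[[1,0,0],[1,1,0],[5,-3,1]] U=[[-4,-2,1],[0,-2,0],[0,0,-1]]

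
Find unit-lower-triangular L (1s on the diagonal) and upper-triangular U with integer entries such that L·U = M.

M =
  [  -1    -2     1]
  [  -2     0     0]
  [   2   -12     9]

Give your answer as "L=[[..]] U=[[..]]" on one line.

  R1 -= 2·R0 → [0,4,-2]
  R2 -= -2·R0 → [0,-16,11]
  R2 -= -4·R1 → [0,0,3]

L=[[1,0,0],[2,1,0],[-2,-4,1]] U=[[-1,-2,1],[0,4,-2],[0,0,3]]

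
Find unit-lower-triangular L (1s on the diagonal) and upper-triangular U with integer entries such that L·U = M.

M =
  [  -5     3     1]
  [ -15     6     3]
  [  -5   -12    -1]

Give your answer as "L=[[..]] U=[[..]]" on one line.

L=[[1,0,0],[3,1,0],[1,5,1]] U=[[-5,3,1],[0,-3,0],[0,0,-2]]

  R1 -= 3·R0 → [0,-3,0]
  R2 -= 1·R0 → [0,-15,-2]
  R2 -= 5·R1 → [0,0,-2]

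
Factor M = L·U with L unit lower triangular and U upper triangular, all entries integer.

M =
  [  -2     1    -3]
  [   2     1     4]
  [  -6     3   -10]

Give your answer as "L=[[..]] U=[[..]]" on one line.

L=[[1,0,0],[-1,1,0],[3,0,1]] U=[[-2,1,-3],[0,2,1],[0,0,-1]]

  row1 -= -1·row0 → [0,2,1]
  row2 -= 3·row0 → [0,0,-1]
  row2 -= 0·row1 → [0,0,-1]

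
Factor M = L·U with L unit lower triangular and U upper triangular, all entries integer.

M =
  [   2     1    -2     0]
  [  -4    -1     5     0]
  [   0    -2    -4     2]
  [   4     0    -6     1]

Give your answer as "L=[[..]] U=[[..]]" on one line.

L=[[1,0,0,0],[-2,1,0,0],[0,-2,1,0],[2,-2,0,1]] U=[[2,1,-2,0],[0,1,1,0],[0,0,-2,2],[0,0,0,1]]

  R1 -= -2·R0 → [0,1,1,0]
  R2 -= 0·R0 → [0,-2,-4,2]
  R3 -= 2·R0 → [0,-2,-2,1]
  R2 -= -2·R1 → [0,0,-2,2]
  R3 -= -2·R1 → [0,0,0,1]
  R3 -= 0·R2 → [0,0,0,1]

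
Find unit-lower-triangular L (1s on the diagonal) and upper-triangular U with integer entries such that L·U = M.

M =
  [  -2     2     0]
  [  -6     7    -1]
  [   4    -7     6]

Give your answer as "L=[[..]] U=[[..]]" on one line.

L=[[1,0,0],[3,1,0],[-2,-3,1]] U=[[-2,2,0],[0,1,-1],[0,0,3]]

  R1 -= 3·R0 → [0,1,-1]
  R2 -= -2·R0 → [0,-3,6]
  R2 -= -3·R1 → [0,0,3]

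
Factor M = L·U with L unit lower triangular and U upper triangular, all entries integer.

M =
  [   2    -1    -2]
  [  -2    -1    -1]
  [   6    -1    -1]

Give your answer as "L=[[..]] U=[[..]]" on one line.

  r1 -= -1·r0 → [0,-2,-3]
  r2 -= 3·r0 → [0,2,5]
  r2 -= -1·r1 → [0,0,2]

L=[[1,0,0],[-1,1,0],[3,-1,1]] U=[[2,-1,-2],[0,-2,-3],[0,0,2]]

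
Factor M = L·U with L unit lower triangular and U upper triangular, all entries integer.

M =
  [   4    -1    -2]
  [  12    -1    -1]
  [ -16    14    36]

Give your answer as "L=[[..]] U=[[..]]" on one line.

  r1 -= 3·r0 → [0,2,5]
  r2 -= -4·r0 → [0,10,28]
  r2 -= 5·r1 → [0,0,3]

L=[[1,0,0],[3,1,0],[-4,5,1]] U=[[4,-1,-2],[0,2,5],[0,0,3]]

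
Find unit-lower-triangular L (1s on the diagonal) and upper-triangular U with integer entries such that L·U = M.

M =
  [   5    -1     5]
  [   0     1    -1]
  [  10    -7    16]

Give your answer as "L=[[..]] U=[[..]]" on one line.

L=[[1,0,0],[0,1,0],[2,-5,1]] U=[[5,-1,5],[0,1,-1],[0,0,1]]

  r1 -= 0·r0 → [0,1,-1]
  r2 -= 2·r0 → [0,-5,6]
  r2 -= -5·r1 → [0,0,1]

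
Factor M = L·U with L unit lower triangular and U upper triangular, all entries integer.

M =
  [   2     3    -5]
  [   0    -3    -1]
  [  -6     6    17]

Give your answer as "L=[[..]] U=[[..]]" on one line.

  row1 -= 0·row0 → [0,-3,-1]
  row2 -= -3·row0 → [0,15,2]
  row2 -= -5·row1 → [0,0,-3]

L=[[1,0,0],[0,1,0],[-3,-5,1]] U=[[2,3,-5],[0,-3,-1],[0,0,-3]]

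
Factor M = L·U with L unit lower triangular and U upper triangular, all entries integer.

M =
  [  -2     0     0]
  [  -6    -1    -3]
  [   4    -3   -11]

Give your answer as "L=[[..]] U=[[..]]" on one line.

L=[[1,0,0],[3,1,0],[-2,3,1]] U=[[-2,0,0],[0,-1,-3],[0,0,-2]]

  row1 -= 3·row0 → [0,-1,-3]
  row2 -= -2·row0 → [0,-3,-11]
  row2 -= 3·row1 → [0,0,-2]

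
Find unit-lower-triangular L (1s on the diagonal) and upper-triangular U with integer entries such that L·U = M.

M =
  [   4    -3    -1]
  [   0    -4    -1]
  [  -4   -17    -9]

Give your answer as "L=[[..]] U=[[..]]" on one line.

L=[[1,0,0],[0,1,0],[-1,5,1]] U=[[4,-3,-1],[0,-4,-1],[0,0,-5]]

  r1 -= 0·r0 → [0,-4,-1]
  r2 -= -1·r0 → [0,-20,-10]
  r2 -= 5·r1 → [0,0,-5]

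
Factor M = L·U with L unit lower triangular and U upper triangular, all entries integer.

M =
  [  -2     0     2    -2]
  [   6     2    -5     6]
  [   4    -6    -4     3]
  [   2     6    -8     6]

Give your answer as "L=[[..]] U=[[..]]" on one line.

L=[[1,0,0,0],[-3,1,0,0],[-2,-3,1,0],[-1,3,-3,1]] U=[[-2,0,2,-2],[0,2,1,0],[0,0,3,-1],[0,0,0,1]]

  row1 -= -3·row0 → [0,2,1,0]
  row2 -= -2·row0 → [0,-6,0,-1]
  row3 -= -1·row0 → [0,6,-6,4]
  row2 -= -3·row1 → [0,0,3,-1]
  row3 -= 3·row1 → [0,0,-9,4]
  row3 -= -3·row2 → [0,0,0,1]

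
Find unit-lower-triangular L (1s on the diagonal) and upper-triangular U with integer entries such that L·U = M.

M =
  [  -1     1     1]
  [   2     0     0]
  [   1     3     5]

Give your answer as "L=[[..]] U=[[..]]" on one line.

  r1 -= -2·r0 → [0,2,2]
  r2 -= -1·r0 → [0,4,6]
  r2 -= 2·r1 → [0,0,2]

L=[[1,0,0],[-2,1,0],[-1,2,1]] U=[[-1,1,1],[0,2,2],[0,0,2]]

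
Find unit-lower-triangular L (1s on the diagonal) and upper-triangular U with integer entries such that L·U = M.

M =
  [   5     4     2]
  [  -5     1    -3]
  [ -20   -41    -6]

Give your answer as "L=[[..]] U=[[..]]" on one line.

  row1 -= -1·row0 → [0,5,-1]
  row2 -= -4·row0 → [0,-25,2]
  row2 -= -5·row1 → [0,0,-3]

L=[[1,0,0],[-1,1,0],[-4,-5,1]] U=[[5,4,2],[0,5,-1],[0,0,-3]]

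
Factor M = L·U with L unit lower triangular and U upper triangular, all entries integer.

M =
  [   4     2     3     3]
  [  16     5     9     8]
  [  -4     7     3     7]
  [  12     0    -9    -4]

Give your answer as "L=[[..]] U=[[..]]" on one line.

  r1 -= 4·r0 → [0,-3,-3,-4]
  r2 -= -1·r0 → [0,9,6,10]
  r3 -= 3·r0 → [0,-6,-18,-13]
  r2 -= -3·r1 → [0,0,-3,-2]
  r3 -= 2·r1 → [0,0,-12,-5]
  r3 -= 4·r2 → [0,0,0,3]

L=[[1,0,0,0],[4,1,0,0],[-1,-3,1,0],[3,2,4,1]] U=[[4,2,3,3],[0,-3,-3,-4],[0,0,-3,-2],[0,0,0,3]]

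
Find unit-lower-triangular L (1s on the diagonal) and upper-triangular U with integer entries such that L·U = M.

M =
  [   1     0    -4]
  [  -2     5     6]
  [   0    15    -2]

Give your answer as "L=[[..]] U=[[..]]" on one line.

  row1 -= -2·row0 → [0,5,-2]
  row2 -= 0·row0 → [0,15,-2]
  row2 -= 3·row1 → [0,0,4]

L=[[1,0,0],[-2,1,0],[0,3,1]] U=[[1,0,-4],[0,5,-2],[0,0,4]]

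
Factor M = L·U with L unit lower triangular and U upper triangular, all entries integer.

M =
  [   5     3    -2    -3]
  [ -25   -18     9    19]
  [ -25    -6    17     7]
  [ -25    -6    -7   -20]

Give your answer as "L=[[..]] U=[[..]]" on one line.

  R1 -= -5·R0 → [0,-3,-1,4]
  R2 -= -5·R0 → [0,9,7,-8]
  R3 -= -5·R0 → [0,9,-17,-35]
  R2 -= -3·R1 → [0,0,4,4]
  R3 -= -3·R1 → [0,0,-20,-23]
  R3 -= -5·R2 → [0,0,0,-3]

L=[[1,0,0,0],[-5,1,0,0],[-5,-3,1,0],[-5,-3,-5,1]] U=[[5,3,-2,-3],[0,-3,-1,4],[0,0,4,4],[0,0,0,-3]]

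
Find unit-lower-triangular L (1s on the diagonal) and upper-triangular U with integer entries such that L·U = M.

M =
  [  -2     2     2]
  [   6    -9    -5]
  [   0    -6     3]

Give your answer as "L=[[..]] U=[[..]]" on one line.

L=[[1,0,0],[-3,1,0],[0,2,1]] U=[[-2,2,2],[0,-3,1],[0,0,1]]

  row1 -= -3·row0 → [0,-3,1]
  row2 -= 0·row0 → [0,-6,3]
  row2 -= 2·row1 → [0,0,1]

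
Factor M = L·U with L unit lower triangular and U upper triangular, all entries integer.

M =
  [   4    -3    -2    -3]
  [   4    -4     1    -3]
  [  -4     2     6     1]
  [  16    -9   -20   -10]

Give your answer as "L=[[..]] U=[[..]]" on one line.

L=[[1,0,0,0],[1,1,0,0],[-1,1,1,0],[4,-3,-3,1]] U=[[4,-3,-2,-3],[0,-1,3,0],[0,0,1,-2],[0,0,0,-4]]

  R1 -= 1·R0 → [0,-1,3,0]
  R2 -= -1·R0 → [0,-1,4,-2]
  R3 -= 4·R0 → [0,3,-12,2]
  R2 -= 1·R1 → [0,0,1,-2]
  R3 -= -3·R1 → [0,0,-3,2]
  R3 -= -3·R2 → [0,0,0,-4]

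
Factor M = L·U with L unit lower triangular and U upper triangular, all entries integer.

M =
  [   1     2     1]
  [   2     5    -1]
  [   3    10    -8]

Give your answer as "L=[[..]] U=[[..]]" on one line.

L=[[1,0,0],[2,1,0],[3,4,1]] U=[[1,2,1],[0,1,-3],[0,0,1]]

  row1 -= 2·row0 → [0,1,-3]
  row2 -= 3·row0 → [0,4,-11]
  row2 -= 4·row1 → [0,0,1]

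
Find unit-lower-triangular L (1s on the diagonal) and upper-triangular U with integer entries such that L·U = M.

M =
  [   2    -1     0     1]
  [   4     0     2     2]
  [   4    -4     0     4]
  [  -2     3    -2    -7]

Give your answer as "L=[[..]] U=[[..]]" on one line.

  row1 -= 2·row0 → [0,2,2,0]
  row2 -= 2·row0 → [0,-2,0,2]
  row3 -= -1·row0 → [0,2,-2,-6]
  row2 -= -1·row1 → [0,0,2,2]
  row3 -= 1·row1 → [0,0,-4,-6]
  row3 -= -2·row2 → [0,0,0,-2]

L=[[1,0,0,0],[2,1,0,0],[2,-1,1,0],[-1,1,-2,1]] U=[[2,-1,0,1],[0,2,2,0],[0,0,2,2],[0,0,0,-2]]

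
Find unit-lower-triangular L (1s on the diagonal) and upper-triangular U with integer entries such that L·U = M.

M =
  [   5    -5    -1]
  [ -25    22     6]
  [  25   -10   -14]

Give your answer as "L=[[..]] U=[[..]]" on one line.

  row1 -= -5·row0 → [0,-3,1]
  row2 -= 5·row0 → [0,15,-9]
  row2 -= -5·row1 → [0,0,-4]

L=[[1,0,0],[-5,1,0],[5,-5,1]] U=[[5,-5,-1],[0,-3,1],[0,0,-4]]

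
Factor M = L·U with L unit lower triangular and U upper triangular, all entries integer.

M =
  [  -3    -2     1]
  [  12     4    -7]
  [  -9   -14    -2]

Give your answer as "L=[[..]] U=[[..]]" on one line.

  r1 -= -4·r0 → [0,-4,-3]
  r2 -= 3·r0 → [0,-8,-5]
  r2 -= 2·r1 → [0,0,1]

L=[[1,0,0],[-4,1,0],[3,2,1]] U=[[-3,-2,1],[0,-4,-3],[0,0,1]]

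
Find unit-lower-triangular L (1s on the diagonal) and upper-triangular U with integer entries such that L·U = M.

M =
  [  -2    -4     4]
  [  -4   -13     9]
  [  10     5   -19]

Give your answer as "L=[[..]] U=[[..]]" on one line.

  r1 -= 2·r0 → [0,-5,1]
  r2 -= -5·r0 → [0,-15,1]
  r2 -= 3·r1 → [0,0,-2]

L=[[1,0,0],[2,1,0],[-5,3,1]] U=[[-2,-4,4],[0,-5,1],[0,0,-2]]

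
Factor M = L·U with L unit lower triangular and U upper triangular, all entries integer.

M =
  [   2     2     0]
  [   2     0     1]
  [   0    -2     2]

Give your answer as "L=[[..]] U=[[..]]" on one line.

  r1 -= 1·r0 → [0,-2,1]
  r2 -= 0·r0 → [0,-2,2]
  r2 -= 1·r1 → [0,0,1]

L=[[1,0,0],[1,1,0],[0,1,1]] U=[[2,2,0],[0,-2,1],[0,0,1]]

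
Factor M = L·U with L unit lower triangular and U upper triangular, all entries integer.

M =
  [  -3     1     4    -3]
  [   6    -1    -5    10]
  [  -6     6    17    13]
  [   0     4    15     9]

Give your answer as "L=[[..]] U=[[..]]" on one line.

L=[[1,0,0,0],[-2,1,0,0],[2,4,1,0],[0,4,-1,1]] U=[[-3,1,4,-3],[0,1,3,4],[0,0,-3,3],[0,0,0,-4]]

  row1 -= -2·row0 → [0,1,3,4]
  row2 -= 2·row0 → [0,4,9,19]
  row3 -= 0·row0 → [0,4,15,9]
  row2 -= 4·row1 → [0,0,-3,3]
  row3 -= 4·row1 → [0,0,3,-7]
  row3 -= -1·row2 → [0,0,0,-4]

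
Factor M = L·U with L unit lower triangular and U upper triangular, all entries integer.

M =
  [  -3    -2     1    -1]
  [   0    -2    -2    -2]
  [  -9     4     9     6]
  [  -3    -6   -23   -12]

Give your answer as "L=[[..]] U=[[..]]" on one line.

L=[[1,0,0,0],[0,1,0,0],[3,-5,1,0],[1,2,5,1]] U=[[-3,-2,1,-1],[0,-2,-2,-2],[0,0,-4,-1],[0,0,0,-2]]

  R1 -= 0·R0 → [0,-2,-2,-2]
  R2 -= 3·R0 → [0,10,6,9]
  R3 -= 1·R0 → [0,-4,-24,-11]
  R2 -= -5·R1 → [0,0,-4,-1]
  R3 -= 2·R1 → [0,0,-20,-7]
  R3 -= 5·R2 → [0,0,0,-2]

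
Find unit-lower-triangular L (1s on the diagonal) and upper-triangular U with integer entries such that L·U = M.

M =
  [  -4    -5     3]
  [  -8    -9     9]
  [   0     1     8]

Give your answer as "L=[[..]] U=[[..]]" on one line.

L=[[1,0,0],[2,1,0],[0,1,1]] U=[[-4,-5,3],[0,1,3],[0,0,5]]

  row1 -= 2·row0 → [0,1,3]
  row2 -= 0·row0 → [0,1,8]
  row2 -= 1·row1 → [0,0,5]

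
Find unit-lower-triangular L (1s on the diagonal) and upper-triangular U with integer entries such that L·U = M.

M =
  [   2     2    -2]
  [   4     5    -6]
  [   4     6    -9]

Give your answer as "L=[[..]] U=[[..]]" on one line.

L=[[1,0,0],[2,1,0],[2,2,1]] U=[[2,2,-2],[0,1,-2],[0,0,-1]]

  R1 -= 2·R0 → [0,1,-2]
  R2 -= 2·R0 → [0,2,-5]
  R2 -= 2·R1 → [0,0,-1]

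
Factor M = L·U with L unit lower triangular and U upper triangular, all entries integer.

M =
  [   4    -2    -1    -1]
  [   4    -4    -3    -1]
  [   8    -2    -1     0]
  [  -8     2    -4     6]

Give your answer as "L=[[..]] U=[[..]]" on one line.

L=[[1,0,0,0],[1,1,0,0],[2,-1,1,0],[-2,1,4,1]] U=[[4,-2,-1,-1],[0,-2,-2,0],[0,0,-1,2],[0,0,0,-4]]

  row1 -= 1·row0 → [0,-2,-2,0]
  row2 -= 2·row0 → [0,2,1,2]
  row3 -= -2·row0 → [0,-2,-6,4]
  row2 -= -1·row1 → [0,0,-1,2]
  row3 -= 1·row1 → [0,0,-4,4]
  row3 -= 4·row2 → [0,0,0,-4]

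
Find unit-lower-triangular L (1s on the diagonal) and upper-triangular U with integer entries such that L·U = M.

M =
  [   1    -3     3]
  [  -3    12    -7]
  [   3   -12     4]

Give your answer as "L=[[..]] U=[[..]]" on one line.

L=[[1,0,0],[-3,1,0],[3,-1,1]] U=[[1,-3,3],[0,3,2],[0,0,-3]]

  r1 -= -3·r0 → [0,3,2]
  r2 -= 3·r0 → [0,-3,-5]
  r2 -= -1·r1 → [0,0,-3]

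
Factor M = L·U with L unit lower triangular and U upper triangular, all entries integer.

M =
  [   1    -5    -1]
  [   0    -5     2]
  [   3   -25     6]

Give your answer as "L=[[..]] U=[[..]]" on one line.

L=[[1,0,0],[0,1,0],[3,2,1]] U=[[1,-5,-1],[0,-5,2],[0,0,5]]

  R1 -= 0·R0 → [0,-5,2]
  R2 -= 3·R0 → [0,-10,9]
  R2 -= 2·R1 → [0,0,5]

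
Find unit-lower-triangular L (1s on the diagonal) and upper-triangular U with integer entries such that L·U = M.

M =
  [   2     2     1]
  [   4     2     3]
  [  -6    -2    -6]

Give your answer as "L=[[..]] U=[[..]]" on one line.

  r1 -= 2·r0 → [0,-2,1]
  r2 -= -3·r0 → [0,4,-3]
  r2 -= -2·r1 → [0,0,-1]

L=[[1,0,0],[2,1,0],[-3,-2,1]] U=[[2,2,1],[0,-2,1],[0,0,-1]]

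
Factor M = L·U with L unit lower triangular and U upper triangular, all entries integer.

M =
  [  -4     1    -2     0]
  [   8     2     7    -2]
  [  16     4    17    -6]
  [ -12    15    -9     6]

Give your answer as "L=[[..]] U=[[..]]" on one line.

  r1 -= -2·r0 → [0,4,3,-2]
  r2 -= -4·r0 → [0,8,9,-6]
  r3 -= 3·r0 → [0,12,-3,6]
  r2 -= 2·r1 → [0,0,3,-2]
  r3 -= 3·r1 → [0,0,-12,12]
  r3 -= -4·r2 → [0,0,0,4]

L=[[1,0,0,0],[-2,1,0,0],[-4,2,1,0],[3,3,-4,1]] U=[[-4,1,-2,0],[0,4,3,-2],[0,0,3,-2],[0,0,0,4]]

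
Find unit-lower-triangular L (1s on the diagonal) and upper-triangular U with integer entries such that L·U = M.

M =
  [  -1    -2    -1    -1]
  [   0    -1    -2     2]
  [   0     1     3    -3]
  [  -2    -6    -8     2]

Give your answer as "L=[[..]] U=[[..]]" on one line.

  R1 -= 0·R0 → [0,-1,-2,2]
  R2 -= 0·R0 → [0,1,3,-3]
  R3 -= 2·R0 → [0,-2,-6,4]
  R2 -= -1·R1 → [0,0,1,-1]
  R3 -= 2·R1 → [0,0,-2,0]
  R3 -= -2·R2 → [0,0,0,-2]

L=[[1,0,0,0],[0,1,0,0],[0,-1,1,0],[2,2,-2,1]] U=[[-1,-2,-1,-1],[0,-1,-2,2],[0,0,1,-1],[0,0,0,-2]]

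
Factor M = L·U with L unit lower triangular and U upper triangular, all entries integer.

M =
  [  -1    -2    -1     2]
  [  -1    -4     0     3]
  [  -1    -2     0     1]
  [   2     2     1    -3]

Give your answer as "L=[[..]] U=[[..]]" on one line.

L=[[1,0,0,0],[1,1,0,0],[1,0,1,0],[-2,1,-2,1]] U=[[-1,-2,-1,2],[0,-2,1,1],[0,0,1,-1],[0,0,0,-2]]

  row1 -= 1·row0 → [0,-2,1,1]
  row2 -= 1·row0 → [0,0,1,-1]
  row3 -= -2·row0 → [0,-2,-1,1]
  row2 -= 0·row1 → [0,0,1,-1]
  row3 -= 1·row1 → [0,0,-2,0]
  row3 -= -2·row2 → [0,0,0,-2]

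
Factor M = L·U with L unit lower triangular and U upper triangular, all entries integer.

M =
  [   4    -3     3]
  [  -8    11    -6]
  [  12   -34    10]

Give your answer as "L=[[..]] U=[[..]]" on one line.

  row1 -= -2·row0 → [0,5,0]
  row2 -= 3·row0 → [0,-25,1]
  row2 -= -5·row1 → [0,0,1]

L=[[1,0,0],[-2,1,0],[3,-5,1]] U=[[4,-3,3],[0,5,0],[0,0,1]]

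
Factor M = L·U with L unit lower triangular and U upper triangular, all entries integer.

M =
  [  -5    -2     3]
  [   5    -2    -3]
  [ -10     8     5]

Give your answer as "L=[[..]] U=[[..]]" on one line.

L=[[1,0,0],[-1,1,0],[2,-3,1]] U=[[-5,-2,3],[0,-4,0],[0,0,-1]]

  R1 -= -1·R0 → [0,-4,0]
  R2 -= 2·R0 → [0,12,-1]
  R2 -= -3·R1 → [0,0,-1]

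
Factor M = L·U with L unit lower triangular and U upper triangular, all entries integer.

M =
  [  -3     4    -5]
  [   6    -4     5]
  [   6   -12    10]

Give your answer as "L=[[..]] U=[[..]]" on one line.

L=[[1,0,0],[-2,1,0],[-2,-1,1]] U=[[-3,4,-5],[0,4,-5],[0,0,-5]]

  row1 -= -2·row0 → [0,4,-5]
  row2 -= -2·row0 → [0,-4,0]
  row2 -= -1·row1 → [0,0,-5]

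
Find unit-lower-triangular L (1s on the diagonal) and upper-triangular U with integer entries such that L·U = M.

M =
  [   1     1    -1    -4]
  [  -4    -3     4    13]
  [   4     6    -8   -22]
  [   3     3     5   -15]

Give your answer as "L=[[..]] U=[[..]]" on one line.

  R1 -= -4·R0 → [0,1,0,-3]
  R2 -= 4·R0 → [0,2,-4,-6]
  R3 -= 3·R0 → [0,0,8,-3]
  R2 -= 2·R1 → [0,0,-4,0]
  R3 -= 0·R1 → [0,0,8,-3]
  R3 -= -2·R2 → [0,0,0,-3]

L=[[1,0,0,0],[-4,1,0,0],[4,2,1,0],[3,0,-2,1]] U=[[1,1,-1,-4],[0,1,0,-3],[0,0,-4,0],[0,0,0,-3]]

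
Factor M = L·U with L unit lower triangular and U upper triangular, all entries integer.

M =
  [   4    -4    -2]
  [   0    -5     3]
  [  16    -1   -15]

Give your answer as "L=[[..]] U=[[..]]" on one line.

L=[[1,0,0],[0,1,0],[4,-3,1]] U=[[4,-4,-2],[0,-5,3],[0,0,2]]

  row1 -= 0·row0 → [0,-5,3]
  row2 -= 4·row0 → [0,15,-7]
  row2 -= -3·row1 → [0,0,2]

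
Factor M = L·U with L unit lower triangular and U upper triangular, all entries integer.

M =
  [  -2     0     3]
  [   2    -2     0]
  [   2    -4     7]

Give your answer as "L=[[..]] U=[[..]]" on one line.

L=[[1,0,0],[-1,1,0],[-1,2,1]] U=[[-2,0,3],[0,-2,3],[0,0,4]]

  r1 -= -1·r0 → [0,-2,3]
  r2 -= -1·r0 → [0,-4,10]
  r2 -= 2·r1 → [0,0,4]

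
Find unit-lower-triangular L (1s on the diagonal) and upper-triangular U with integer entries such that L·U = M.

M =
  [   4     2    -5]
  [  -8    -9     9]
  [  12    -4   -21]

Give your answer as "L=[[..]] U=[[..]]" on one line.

  R1 -= -2·R0 → [0,-5,-1]
  R2 -= 3·R0 → [0,-10,-6]
  R2 -= 2·R1 → [0,0,-4]

L=[[1,0,0],[-2,1,0],[3,2,1]] U=[[4,2,-5],[0,-5,-1],[0,0,-4]]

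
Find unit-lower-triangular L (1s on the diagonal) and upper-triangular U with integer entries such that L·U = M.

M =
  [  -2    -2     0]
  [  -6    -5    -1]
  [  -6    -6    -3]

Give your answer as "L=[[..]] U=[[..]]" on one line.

L=[[1,0,0],[3,1,0],[3,0,1]] U=[[-2,-2,0],[0,1,-1],[0,0,-3]]

  row1 -= 3·row0 → [0,1,-1]
  row2 -= 3·row0 → [0,0,-3]
  row2 -= 0·row1 → [0,0,-3]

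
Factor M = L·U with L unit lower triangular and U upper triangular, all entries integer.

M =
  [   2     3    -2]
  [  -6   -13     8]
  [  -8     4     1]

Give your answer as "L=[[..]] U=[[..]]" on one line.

L=[[1,0,0],[-3,1,0],[-4,-4,1]] U=[[2,3,-2],[0,-4,2],[0,0,1]]

  row1 -= -3·row0 → [0,-4,2]
  row2 -= -4·row0 → [0,16,-7]
  row2 -= -4·row1 → [0,0,1]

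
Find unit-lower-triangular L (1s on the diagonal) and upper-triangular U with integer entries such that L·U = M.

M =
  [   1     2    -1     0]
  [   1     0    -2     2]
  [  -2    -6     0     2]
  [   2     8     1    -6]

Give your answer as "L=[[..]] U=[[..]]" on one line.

L=[[1,0,0,0],[1,1,0,0],[-2,1,1,0],[2,-2,-1,1]] U=[[1,2,-1,0],[0,-2,-1,2],[0,0,-1,0],[0,0,0,-2]]

  row1 -= 1·row0 → [0,-2,-1,2]
  row2 -= -2·row0 → [0,-2,-2,2]
  row3 -= 2·row0 → [0,4,3,-6]
  row2 -= 1·row1 → [0,0,-1,0]
  row3 -= -2·row1 → [0,0,1,-2]
  row3 -= -1·row2 → [0,0,0,-2]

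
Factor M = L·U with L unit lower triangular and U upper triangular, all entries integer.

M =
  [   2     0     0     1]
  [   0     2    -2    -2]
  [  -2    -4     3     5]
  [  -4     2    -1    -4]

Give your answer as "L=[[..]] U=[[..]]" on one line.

  R1 -= 0·R0 → [0,2,-2,-2]
  R2 -= -1·R0 → [0,-4,3,6]
  R3 -= -2·R0 → [0,2,-1,-2]
  R2 -= -2·R1 → [0,0,-1,2]
  R3 -= 1·R1 → [0,0,1,0]
  R3 -= -1·R2 → [0,0,0,2]

L=[[1,0,0,0],[0,1,0,0],[-1,-2,1,0],[-2,1,-1,1]] U=[[2,0,0,1],[0,2,-2,-2],[0,0,-1,2],[0,0,0,2]]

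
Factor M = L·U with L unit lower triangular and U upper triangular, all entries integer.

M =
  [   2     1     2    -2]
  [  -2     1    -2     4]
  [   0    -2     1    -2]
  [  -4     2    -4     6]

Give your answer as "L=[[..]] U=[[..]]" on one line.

  row1 -= -1·row0 → [0,2,0,2]
  row2 -= 0·row0 → [0,-2,1,-2]
  row3 -= -2·row0 → [0,4,0,2]
  row2 -= -1·row1 → [0,0,1,0]
  row3 -= 2·row1 → [0,0,0,-2]
  row3 -= 0·row2 → [0,0,0,-2]

L=[[1,0,0,0],[-1,1,0,0],[0,-1,1,0],[-2,2,0,1]] U=[[2,1,2,-2],[0,2,0,2],[0,0,1,0],[0,0,0,-2]]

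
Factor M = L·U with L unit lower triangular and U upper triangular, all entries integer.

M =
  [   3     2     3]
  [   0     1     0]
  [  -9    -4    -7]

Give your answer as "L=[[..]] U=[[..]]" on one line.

L=[[1,0,0],[0,1,0],[-3,2,1]] U=[[3,2,3],[0,1,0],[0,0,2]]

  row1 -= 0·row0 → [0,1,0]
  row2 -= -3·row0 → [0,2,2]
  row2 -= 2·row1 → [0,0,2]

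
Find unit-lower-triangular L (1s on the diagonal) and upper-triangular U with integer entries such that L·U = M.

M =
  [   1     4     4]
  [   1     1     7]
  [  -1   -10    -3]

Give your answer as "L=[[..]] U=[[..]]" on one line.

  row1 -= 1·row0 → [0,-3,3]
  row2 -= -1·row0 → [0,-6,1]
  row2 -= 2·row1 → [0,0,-5]

L=[[1,0,0],[1,1,0],[-1,2,1]] U=[[1,4,4],[0,-3,3],[0,0,-5]]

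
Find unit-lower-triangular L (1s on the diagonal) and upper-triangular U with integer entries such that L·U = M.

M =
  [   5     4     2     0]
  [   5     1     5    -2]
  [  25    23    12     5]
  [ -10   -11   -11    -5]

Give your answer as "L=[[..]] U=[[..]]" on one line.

L=[[1,0,0,0],[1,1,0,0],[5,-1,1,0],[-2,1,-2,1]] U=[[5,4,2,0],[0,-3,3,-2],[0,0,5,3],[0,0,0,3]]

  row1 -= 1·row0 → [0,-3,3,-2]
  row2 -= 5·row0 → [0,3,2,5]
  row3 -= -2·row0 → [0,-3,-7,-5]
  row2 -= -1·row1 → [0,0,5,3]
  row3 -= 1·row1 → [0,0,-10,-3]
  row3 -= -2·row2 → [0,0,0,3]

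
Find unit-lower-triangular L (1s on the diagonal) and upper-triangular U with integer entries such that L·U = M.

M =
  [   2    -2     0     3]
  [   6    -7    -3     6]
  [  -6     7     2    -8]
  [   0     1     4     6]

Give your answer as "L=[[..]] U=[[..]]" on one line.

L=[[1,0,0,0],[3,1,0,0],[-3,-1,1,0],[0,-1,-1,1]] U=[[2,-2,0,3],[0,-1,-3,-3],[0,0,-1,-2],[0,0,0,1]]

  row1 -= 3·row0 → [0,-1,-3,-3]
  row2 -= -3·row0 → [0,1,2,1]
  row3 -= 0·row0 → [0,1,4,6]
  row2 -= -1·row1 → [0,0,-1,-2]
  row3 -= -1·row1 → [0,0,1,3]
  row3 -= -1·row2 → [0,0,0,1]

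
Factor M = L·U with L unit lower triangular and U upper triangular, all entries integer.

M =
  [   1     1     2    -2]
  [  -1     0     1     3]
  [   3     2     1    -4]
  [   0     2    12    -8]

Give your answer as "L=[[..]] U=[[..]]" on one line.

L=[[1,0,0,0],[-1,1,0,0],[3,-1,1,0],[0,2,-3,1]] U=[[1,1,2,-2],[0,1,3,1],[0,0,-2,3],[0,0,0,-1]]

  r1 -= -1·r0 → [0,1,3,1]
  r2 -= 3·r0 → [0,-1,-5,2]
  r3 -= 0·r0 → [0,2,12,-8]
  r2 -= -1·r1 → [0,0,-2,3]
  r3 -= 2·r1 → [0,0,6,-10]
  r3 -= -3·r2 → [0,0,0,-1]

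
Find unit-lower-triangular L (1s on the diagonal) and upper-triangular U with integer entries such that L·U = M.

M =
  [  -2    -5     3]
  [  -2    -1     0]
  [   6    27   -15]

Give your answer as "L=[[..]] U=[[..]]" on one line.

  row1 -= 1·row0 → [0,4,-3]
  row2 -= -3·row0 → [0,12,-6]
  row2 -= 3·row1 → [0,0,3]

L=[[1,0,0],[1,1,0],[-3,3,1]] U=[[-2,-5,3],[0,4,-3],[0,0,3]]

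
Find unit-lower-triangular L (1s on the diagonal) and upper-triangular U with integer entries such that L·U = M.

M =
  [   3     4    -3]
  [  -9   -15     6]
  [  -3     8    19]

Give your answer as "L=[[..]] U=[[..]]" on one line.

  R1 -= -3·R0 → [0,-3,-3]
  R2 -= -1·R0 → [0,12,16]
  R2 -= -4·R1 → [0,0,4]

L=[[1,0,0],[-3,1,0],[-1,-4,1]] U=[[3,4,-3],[0,-3,-3],[0,0,4]]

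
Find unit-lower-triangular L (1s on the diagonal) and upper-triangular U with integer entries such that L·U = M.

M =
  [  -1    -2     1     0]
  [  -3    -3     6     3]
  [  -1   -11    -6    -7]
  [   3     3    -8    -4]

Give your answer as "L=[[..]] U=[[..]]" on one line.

L=[[1,0,0,0],[3,1,0,0],[1,-3,1,0],[-3,-1,-1,1]] U=[[-1,-2,1,0],[0,3,3,3],[0,0,2,2],[0,0,0,1]]

  row1 -= 3·row0 → [0,3,3,3]
  row2 -= 1·row0 → [0,-9,-7,-7]
  row3 -= -3·row0 → [0,-3,-5,-4]
  row2 -= -3·row1 → [0,0,2,2]
  row3 -= -1·row1 → [0,0,-2,-1]
  row3 -= -1·row2 → [0,0,0,1]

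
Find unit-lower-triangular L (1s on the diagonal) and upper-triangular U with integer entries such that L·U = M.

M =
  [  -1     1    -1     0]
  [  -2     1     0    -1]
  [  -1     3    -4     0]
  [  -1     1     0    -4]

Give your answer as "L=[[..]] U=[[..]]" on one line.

  r1 -= 2·r0 → [0,-1,2,-1]
  r2 -= 1·r0 → [0,2,-3,0]
  r3 -= 1·r0 → [0,0,1,-4]
  r2 -= -2·r1 → [0,0,1,-2]
  r3 -= 0·r1 → [0,0,1,-4]
  r3 -= 1·r2 → [0,0,0,-2]

L=[[1,0,0,0],[2,1,0,0],[1,-2,1,0],[1,0,1,1]] U=[[-1,1,-1,0],[0,-1,2,-1],[0,0,1,-2],[0,0,0,-2]]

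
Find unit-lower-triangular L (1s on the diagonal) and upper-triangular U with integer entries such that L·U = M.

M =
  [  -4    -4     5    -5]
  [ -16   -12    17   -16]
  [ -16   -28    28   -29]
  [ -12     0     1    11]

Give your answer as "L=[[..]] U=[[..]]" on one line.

  r1 -= 4·r0 → [0,4,-3,4]
  r2 -= 4·r0 → [0,-12,8,-9]
  r3 -= 3·r0 → [0,12,-14,26]
  r2 -= -3·r1 → [0,0,-1,3]
  r3 -= 3·r1 → [0,0,-5,14]
  r3 -= 5·r2 → [0,0,0,-1]

L=[[1,0,0,0],[4,1,0,0],[4,-3,1,0],[3,3,5,1]] U=[[-4,-4,5,-5],[0,4,-3,4],[0,0,-1,3],[0,0,0,-1]]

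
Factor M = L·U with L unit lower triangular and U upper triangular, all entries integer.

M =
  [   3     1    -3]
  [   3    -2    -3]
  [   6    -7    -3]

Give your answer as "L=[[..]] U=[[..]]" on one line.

  R1 -= 1·R0 → [0,-3,0]
  R2 -= 2·R0 → [0,-9,3]
  R2 -= 3·R1 → [0,0,3]

L=[[1,0,0],[1,1,0],[2,3,1]] U=[[3,1,-3],[0,-3,0],[0,0,3]]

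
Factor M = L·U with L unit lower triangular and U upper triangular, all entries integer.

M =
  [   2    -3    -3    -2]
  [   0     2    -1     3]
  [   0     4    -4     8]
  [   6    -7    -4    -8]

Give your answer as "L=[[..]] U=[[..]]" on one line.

L=[[1,0,0,0],[0,1,0,0],[0,2,1,0],[3,1,-3,1]] U=[[2,-3,-3,-2],[0,2,-1,3],[0,0,-2,2],[0,0,0,1]]

  r1 -= 0·r0 → [0,2,-1,3]
  r2 -= 0·r0 → [0,4,-4,8]
  r3 -= 3·r0 → [0,2,5,-2]
  r2 -= 2·r1 → [0,0,-2,2]
  r3 -= 1·r1 → [0,0,6,-5]
  r3 -= -3·r2 → [0,0,0,1]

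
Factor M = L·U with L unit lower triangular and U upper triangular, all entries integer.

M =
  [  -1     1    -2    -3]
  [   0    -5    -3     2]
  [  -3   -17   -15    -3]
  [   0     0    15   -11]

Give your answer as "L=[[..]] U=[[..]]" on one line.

L=[[1,0,0,0],[0,1,0,0],[3,4,1,0],[0,0,5,1]] U=[[-1,1,-2,-3],[0,-5,-3,2],[0,0,3,-2],[0,0,0,-1]]

  R1 -= 0·R0 → [0,-5,-3,2]
  R2 -= 3·R0 → [0,-20,-9,6]
  R3 -= 0·R0 → [0,0,15,-11]
  R2 -= 4·R1 → [0,0,3,-2]
  R3 -= 0·R1 → [0,0,15,-11]
  R3 -= 5·R2 → [0,0,0,-1]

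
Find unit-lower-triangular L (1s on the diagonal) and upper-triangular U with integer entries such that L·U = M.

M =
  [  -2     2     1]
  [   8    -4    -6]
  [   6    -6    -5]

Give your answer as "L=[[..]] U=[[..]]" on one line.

L=[[1,0,0],[-4,1,0],[-3,0,1]] U=[[-2,2,1],[0,4,-2],[0,0,-2]]

  row1 -= -4·row0 → [0,4,-2]
  row2 -= -3·row0 → [0,0,-2]
  row2 -= 0·row1 → [0,0,-2]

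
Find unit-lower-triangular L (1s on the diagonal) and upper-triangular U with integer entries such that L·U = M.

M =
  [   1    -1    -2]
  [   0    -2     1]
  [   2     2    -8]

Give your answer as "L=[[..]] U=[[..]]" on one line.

  R1 -= 0·R0 → [0,-2,1]
  R2 -= 2·R0 → [0,4,-4]
  R2 -= -2·R1 → [0,0,-2]

L=[[1,0,0],[0,1,0],[2,-2,1]] U=[[1,-1,-2],[0,-2,1],[0,0,-2]]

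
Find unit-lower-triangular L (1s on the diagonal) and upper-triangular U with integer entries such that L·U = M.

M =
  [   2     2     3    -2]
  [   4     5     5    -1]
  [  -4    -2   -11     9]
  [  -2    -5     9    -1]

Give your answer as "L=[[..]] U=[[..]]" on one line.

  r1 -= 2·r0 → [0,1,-1,3]
  r2 -= -2·r0 → [0,2,-5,5]
  r3 -= -1·r0 → [0,-3,12,-3]
  r2 -= 2·r1 → [0,0,-3,-1]
  r3 -= -3·r1 → [0,0,9,6]
  r3 -= -3·r2 → [0,0,0,3]

L=[[1,0,0,0],[2,1,0,0],[-2,2,1,0],[-1,-3,-3,1]] U=[[2,2,3,-2],[0,1,-1,3],[0,0,-3,-1],[0,0,0,3]]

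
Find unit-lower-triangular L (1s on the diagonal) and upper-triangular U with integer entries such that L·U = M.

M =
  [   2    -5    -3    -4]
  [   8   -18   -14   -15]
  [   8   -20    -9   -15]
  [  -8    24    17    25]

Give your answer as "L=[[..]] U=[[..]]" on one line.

L=[[1,0,0,0],[4,1,0,0],[4,0,1,0],[-4,2,3,1]] U=[[2,-5,-3,-4],[0,2,-2,1],[0,0,3,1],[0,0,0,4]]

  R1 -= 4·R0 → [0,2,-2,1]
  R2 -= 4·R0 → [0,0,3,1]
  R3 -= -4·R0 → [0,4,5,9]
  R2 -= 0·R1 → [0,0,3,1]
  R3 -= 2·R1 → [0,0,9,7]
  R3 -= 3·R2 → [0,0,0,4]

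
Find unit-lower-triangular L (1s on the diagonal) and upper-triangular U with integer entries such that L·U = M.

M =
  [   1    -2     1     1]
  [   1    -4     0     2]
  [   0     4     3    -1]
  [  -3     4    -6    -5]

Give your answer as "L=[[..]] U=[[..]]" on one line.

L=[[1,0,0,0],[1,1,0,0],[0,-2,1,0],[-3,1,-2,1]] U=[[1,-2,1,1],[0,-2,-1,1],[0,0,1,1],[0,0,0,-1]]

  r1 -= 1·r0 → [0,-2,-1,1]
  r2 -= 0·r0 → [0,4,3,-1]
  r3 -= -3·r0 → [0,-2,-3,-2]
  r2 -= -2·r1 → [0,0,1,1]
  r3 -= 1·r1 → [0,0,-2,-3]
  r3 -= -2·r2 → [0,0,0,-1]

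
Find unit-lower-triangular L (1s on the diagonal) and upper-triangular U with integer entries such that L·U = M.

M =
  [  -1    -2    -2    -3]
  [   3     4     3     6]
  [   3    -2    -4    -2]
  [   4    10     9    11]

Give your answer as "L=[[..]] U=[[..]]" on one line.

  R1 -= -3·R0 → [0,-2,-3,-3]
  R2 -= -3·R0 → [0,-8,-10,-11]
  R3 -= -4·R0 → [0,2,1,-1]
  R2 -= 4·R1 → [0,0,2,1]
  R3 -= -1·R1 → [0,0,-2,-4]
  R3 -= -1·R2 → [0,0,0,-3]

L=[[1,0,0,0],[-3,1,0,0],[-3,4,1,0],[-4,-1,-1,1]] U=[[-1,-2,-2,-3],[0,-2,-3,-3],[0,0,2,1],[0,0,0,-3]]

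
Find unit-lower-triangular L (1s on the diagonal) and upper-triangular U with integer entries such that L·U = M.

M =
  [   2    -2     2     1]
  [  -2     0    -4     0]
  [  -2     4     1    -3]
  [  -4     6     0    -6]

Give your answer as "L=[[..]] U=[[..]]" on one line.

  r1 -= -1·r0 → [0,-2,-2,1]
  r2 -= -1·r0 → [0,2,3,-2]
  r3 -= -2·r0 → [0,2,4,-4]
  r2 -= -1·r1 → [0,0,1,-1]
  r3 -= -1·r1 → [0,0,2,-3]
  r3 -= 2·r2 → [0,0,0,-1]

L=[[1,0,0,0],[-1,1,0,0],[-1,-1,1,0],[-2,-1,2,1]] U=[[2,-2,2,1],[0,-2,-2,1],[0,0,1,-1],[0,0,0,-1]]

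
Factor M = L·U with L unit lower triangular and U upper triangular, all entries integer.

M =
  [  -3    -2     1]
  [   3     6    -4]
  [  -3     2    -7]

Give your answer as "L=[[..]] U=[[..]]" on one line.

  row1 -= -1·row0 → [0,4,-3]
  row2 -= 1·row0 → [0,4,-8]
  row2 -= 1·row1 → [0,0,-5]

L=[[1,0,0],[-1,1,0],[1,1,1]] U=[[-3,-2,1],[0,4,-3],[0,0,-5]]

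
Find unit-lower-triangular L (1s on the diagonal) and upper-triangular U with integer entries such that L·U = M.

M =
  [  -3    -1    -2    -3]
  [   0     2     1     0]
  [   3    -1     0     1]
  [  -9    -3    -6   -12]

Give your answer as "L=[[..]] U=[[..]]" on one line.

  R1 -= 0·R0 → [0,2,1,0]
  R2 -= -1·R0 → [0,-2,-2,-2]
  R3 -= 3·R0 → [0,0,0,-3]
  R2 -= -1·R1 → [0,0,-1,-2]
  R3 -= 0·R1 → [0,0,0,-3]
  R3 -= 0·R2 → [0,0,0,-3]

L=[[1,0,0,0],[0,1,0,0],[-1,-1,1,0],[3,0,0,1]] U=[[-3,-1,-2,-3],[0,2,1,0],[0,0,-1,-2],[0,0,0,-3]]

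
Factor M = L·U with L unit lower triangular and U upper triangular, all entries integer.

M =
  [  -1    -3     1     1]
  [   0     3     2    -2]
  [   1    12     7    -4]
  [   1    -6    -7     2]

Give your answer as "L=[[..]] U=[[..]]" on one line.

  row1 -= 0·row0 → [0,3,2,-2]
  row2 -= -1·row0 → [0,9,8,-3]
  row3 -= -1·row0 → [0,-9,-6,3]
  row2 -= 3·row1 → [0,0,2,3]
  row3 -= -3·row1 → [0,0,0,-3]
  row3 -= 0·row2 → [0,0,0,-3]

L=[[1,0,0,0],[0,1,0,0],[-1,3,1,0],[-1,-3,0,1]] U=[[-1,-3,1,1],[0,3,2,-2],[0,0,2,3],[0,0,0,-3]]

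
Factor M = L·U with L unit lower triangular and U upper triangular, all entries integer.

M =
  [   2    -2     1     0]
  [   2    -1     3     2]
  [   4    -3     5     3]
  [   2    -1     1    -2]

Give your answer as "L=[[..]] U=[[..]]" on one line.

L=[[1,0,0,0],[1,1,0,0],[2,1,1,0],[1,1,-2,1]] U=[[2,-2,1,0],[0,1,2,2],[0,0,1,1],[0,0,0,-2]]

  row1 -= 1·row0 → [0,1,2,2]
  row2 -= 2·row0 → [0,1,3,3]
  row3 -= 1·row0 → [0,1,0,-2]
  row2 -= 1·row1 → [0,0,1,1]
  row3 -= 1·row1 → [0,0,-2,-4]
  row3 -= -2·row2 → [0,0,0,-2]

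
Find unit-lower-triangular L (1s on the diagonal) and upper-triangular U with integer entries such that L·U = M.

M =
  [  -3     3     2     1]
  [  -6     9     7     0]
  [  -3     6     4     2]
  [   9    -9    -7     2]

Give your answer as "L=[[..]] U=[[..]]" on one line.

L=[[1,0,0,0],[2,1,0,0],[1,1,1,0],[-3,0,1,1]] U=[[-3,3,2,1],[0,3,3,-2],[0,0,-1,3],[0,0,0,2]]

  row1 -= 2·row0 → [0,3,3,-2]
  row2 -= 1·row0 → [0,3,2,1]
  row3 -= -3·row0 → [0,0,-1,5]
  row2 -= 1·row1 → [0,0,-1,3]
  row3 -= 0·row1 → [0,0,-1,5]
  row3 -= 1·row2 → [0,0,0,2]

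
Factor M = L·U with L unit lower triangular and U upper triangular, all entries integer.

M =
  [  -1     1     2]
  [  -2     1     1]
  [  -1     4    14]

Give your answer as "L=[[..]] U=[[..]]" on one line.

L=[[1,0,0],[2,1,0],[1,-3,1]] U=[[-1,1,2],[0,-1,-3],[0,0,3]]

  row1 -= 2·row0 → [0,-1,-3]
  row2 -= 1·row0 → [0,3,12]
  row2 -= -3·row1 → [0,0,3]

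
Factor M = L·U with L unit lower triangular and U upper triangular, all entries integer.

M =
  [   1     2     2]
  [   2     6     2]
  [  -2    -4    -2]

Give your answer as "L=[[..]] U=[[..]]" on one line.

L=[[1,0,0],[2,1,0],[-2,0,1]] U=[[1,2,2],[0,2,-2],[0,0,2]]

  R1 -= 2·R0 → [0,2,-2]
  R2 -= -2·R0 → [0,0,2]
  R2 -= 0·R1 → [0,0,2]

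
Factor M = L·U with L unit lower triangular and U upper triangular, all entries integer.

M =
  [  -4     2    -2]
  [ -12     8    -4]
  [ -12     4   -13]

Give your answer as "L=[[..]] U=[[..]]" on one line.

L=[[1,0,0],[3,1,0],[3,-1,1]] U=[[-4,2,-2],[0,2,2],[0,0,-5]]

  r1 -= 3·r0 → [0,2,2]
  r2 -= 3·r0 → [0,-2,-7]
  r2 -= -1·r1 → [0,0,-5]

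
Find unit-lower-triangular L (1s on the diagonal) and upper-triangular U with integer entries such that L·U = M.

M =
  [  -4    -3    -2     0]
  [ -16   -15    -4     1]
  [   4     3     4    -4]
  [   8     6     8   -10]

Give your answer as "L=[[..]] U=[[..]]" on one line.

L=[[1,0,0,0],[4,1,0,0],[-1,0,1,0],[-2,0,2,1]] U=[[-4,-3,-2,0],[0,-3,4,1],[0,0,2,-4],[0,0,0,-2]]

  R1 -= 4·R0 → [0,-3,4,1]
  R2 -= -1·R0 → [0,0,2,-4]
  R3 -= -2·R0 → [0,0,4,-10]
  R2 -= 0·R1 → [0,0,2,-4]
  R3 -= 0·R1 → [0,0,4,-10]
  R3 -= 2·R2 → [0,0,0,-2]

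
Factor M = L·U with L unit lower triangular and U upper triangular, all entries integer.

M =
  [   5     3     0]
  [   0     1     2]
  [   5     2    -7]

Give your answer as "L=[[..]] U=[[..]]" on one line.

  row1 -= 0·row0 → [0,1,2]
  row2 -= 1·row0 → [0,-1,-7]
  row2 -= -1·row1 → [0,0,-5]

L=[[1,0,0],[0,1,0],[1,-1,1]] U=[[5,3,0],[0,1,2],[0,0,-5]]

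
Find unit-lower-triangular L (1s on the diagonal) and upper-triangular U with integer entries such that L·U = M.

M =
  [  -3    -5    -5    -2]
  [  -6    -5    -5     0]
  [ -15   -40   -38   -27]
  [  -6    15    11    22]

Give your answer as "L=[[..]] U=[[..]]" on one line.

L=[[1,0,0,0],[2,1,0,0],[5,-3,1,0],[2,5,-2,1]] U=[[-3,-5,-5,-2],[0,5,5,4],[0,0,2,-5],[0,0,0,-4]]

  row1 -= 2·row0 → [0,5,5,4]
  row2 -= 5·row0 → [0,-15,-13,-17]
  row3 -= 2·row0 → [0,25,21,26]
  row2 -= -3·row1 → [0,0,2,-5]
  row3 -= 5·row1 → [0,0,-4,6]
  row3 -= -2·row2 → [0,0,0,-4]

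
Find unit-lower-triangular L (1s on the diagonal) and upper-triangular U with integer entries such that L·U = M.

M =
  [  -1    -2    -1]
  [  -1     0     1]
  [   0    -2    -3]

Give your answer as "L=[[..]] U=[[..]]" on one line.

L=[[1,0,0],[1,1,0],[0,-1,1]] U=[[-1,-2,-1],[0,2,2],[0,0,-1]]

  r1 -= 1·r0 → [0,2,2]
  r2 -= 0·r0 → [0,-2,-3]
  r2 -= -1·r1 → [0,0,-1]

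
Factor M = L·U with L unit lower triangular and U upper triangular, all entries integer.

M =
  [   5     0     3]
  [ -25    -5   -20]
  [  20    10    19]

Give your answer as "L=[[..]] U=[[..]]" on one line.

  R1 -= -5·R0 → [0,-5,-5]
  R2 -= 4·R0 → [0,10,7]
  R2 -= -2·R1 → [0,0,-3]

L=[[1,0,0],[-5,1,0],[4,-2,1]] U=[[5,0,3],[0,-5,-5],[0,0,-3]]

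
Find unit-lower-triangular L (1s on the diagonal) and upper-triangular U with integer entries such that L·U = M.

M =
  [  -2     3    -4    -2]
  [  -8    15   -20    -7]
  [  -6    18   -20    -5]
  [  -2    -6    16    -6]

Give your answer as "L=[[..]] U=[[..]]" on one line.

  r1 -= 4·r0 → [0,3,-4,1]
  r2 -= 3·r0 → [0,9,-8,1]
  r3 -= 1·r0 → [0,-9,20,-4]
  r2 -= 3·r1 → [0,0,4,-2]
  r3 -= -3·r1 → [0,0,8,-1]
  r3 -= 2·r2 → [0,0,0,3]

L=[[1,0,0,0],[4,1,0,0],[3,3,1,0],[1,-3,2,1]] U=[[-2,3,-4,-2],[0,3,-4,1],[0,0,4,-2],[0,0,0,3]]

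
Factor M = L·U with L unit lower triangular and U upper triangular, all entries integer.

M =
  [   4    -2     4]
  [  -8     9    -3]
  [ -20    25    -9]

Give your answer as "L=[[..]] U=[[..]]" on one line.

  row1 -= -2·row0 → [0,5,5]
  row2 -= -5·row0 → [0,15,11]
  row2 -= 3·row1 → [0,0,-4]

L=[[1,0,0],[-2,1,0],[-5,3,1]] U=[[4,-2,4],[0,5,5],[0,0,-4]]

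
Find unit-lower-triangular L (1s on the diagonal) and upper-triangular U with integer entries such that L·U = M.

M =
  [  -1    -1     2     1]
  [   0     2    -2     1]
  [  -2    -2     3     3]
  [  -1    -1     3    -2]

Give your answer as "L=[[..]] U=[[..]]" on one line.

L=[[1,0,0,0],[0,1,0,0],[2,0,1,0],[1,0,-1,1]] U=[[-1,-1,2,1],[0,2,-2,1],[0,0,-1,1],[0,0,0,-2]]

  R1 -= 0·R0 → [0,2,-2,1]
  R2 -= 2·R0 → [0,0,-1,1]
  R3 -= 1·R0 → [0,0,1,-3]
  R2 -= 0·R1 → [0,0,-1,1]
  R3 -= 0·R1 → [0,0,1,-3]
  R3 -= -1·R2 → [0,0,0,-2]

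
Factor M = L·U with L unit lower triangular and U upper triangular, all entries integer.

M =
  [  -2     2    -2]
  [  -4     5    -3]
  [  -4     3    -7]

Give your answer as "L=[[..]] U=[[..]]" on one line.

L=[[1,0,0],[2,1,0],[2,-1,1]] U=[[-2,2,-2],[0,1,1],[0,0,-2]]

  r1 -= 2·r0 → [0,1,1]
  r2 -= 2·r0 → [0,-1,-3]
  r2 -= -1·r1 → [0,0,-2]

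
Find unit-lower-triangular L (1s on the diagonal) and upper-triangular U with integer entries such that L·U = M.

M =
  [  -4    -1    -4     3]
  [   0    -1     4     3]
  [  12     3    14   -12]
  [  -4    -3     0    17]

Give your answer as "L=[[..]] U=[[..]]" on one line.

  R1 -= 0·R0 → [0,-1,4,3]
  R2 -= -3·R0 → [0,0,2,-3]
  R3 -= 1·R0 → [0,-2,4,14]
  R2 -= 0·R1 → [0,0,2,-3]
  R3 -= 2·R1 → [0,0,-4,8]
  R3 -= -2·R2 → [0,0,0,2]

L=[[1,0,0,0],[0,1,0,0],[-3,0,1,0],[1,2,-2,1]] U=[[-4,-1,-4,3],[0,-1,4,3],[0,0,2,-3],[0,0,0,2]]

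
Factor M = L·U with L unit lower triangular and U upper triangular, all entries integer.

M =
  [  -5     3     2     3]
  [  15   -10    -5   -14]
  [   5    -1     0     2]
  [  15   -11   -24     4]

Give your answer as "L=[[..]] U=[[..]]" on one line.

L=[[1,0,0,0],[-3,1,0,0],[-1,-2,1,0],[-3,2,-5,1]] U=[[-5,3,2,3],[0,-1,1,-5],[0,0,4,-5],[0,0,0,-2]]

  r1 -= -3·r0 → [0,-1,1,-5]
  r2 -= -1·r0 → [0,2,2,5]
  r3 -= -3·r0 → [0,-2,-18,13]
  r2 -= -2·r1 → [0,0,4,-5]
  r3 -= 2·r1 → [0,0,-20,23]
  r3 -= -5·r2 → [0,0,0,-2]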